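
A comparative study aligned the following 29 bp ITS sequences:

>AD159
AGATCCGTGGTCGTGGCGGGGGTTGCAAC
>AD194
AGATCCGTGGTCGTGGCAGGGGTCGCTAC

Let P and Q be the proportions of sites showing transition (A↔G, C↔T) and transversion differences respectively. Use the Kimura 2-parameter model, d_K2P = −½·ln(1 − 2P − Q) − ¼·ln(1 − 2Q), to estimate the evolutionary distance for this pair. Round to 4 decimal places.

0.1125

Mismatches occur at site 18 (G→A, transition), site 24 (T→C, transition), site 27 (A→T, transversion).
Of the 3 differences, 2 transitions and 1 transversion over 29 sites: P = 2/29 = 0.068966, Q = 1/29 = 0.034483.
d = −0.5·ln(0.827585) − 0.25·ln(0.931034) = −0.5·(-0.189243) − 0.25·(-0.071459) = 0.1125.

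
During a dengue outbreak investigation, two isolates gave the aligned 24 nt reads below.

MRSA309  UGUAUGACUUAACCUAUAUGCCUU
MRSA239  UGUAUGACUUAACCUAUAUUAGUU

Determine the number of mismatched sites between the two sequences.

3

The sequences differ at positions 20 (G/U), 21 (C/A), 22 (C/G).
That gives 3 mismatches out of 24 aligned sites, so the Hamming distance is 3.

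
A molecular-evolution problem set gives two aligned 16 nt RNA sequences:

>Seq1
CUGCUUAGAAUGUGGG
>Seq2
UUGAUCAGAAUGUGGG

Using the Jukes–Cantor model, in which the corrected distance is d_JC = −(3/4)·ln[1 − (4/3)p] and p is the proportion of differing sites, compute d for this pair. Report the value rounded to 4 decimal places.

0.2158

Mismatches occur at site 1 (C/U), site 4 (C/A), site 6 (U/C).
p = 3/16 = 0.187500.
d = −0.75 · ln(1 − (4/3)·0.187500) = −0.75 · ln(0.750000) = −0.75 · (-0.287682) = 0.2158.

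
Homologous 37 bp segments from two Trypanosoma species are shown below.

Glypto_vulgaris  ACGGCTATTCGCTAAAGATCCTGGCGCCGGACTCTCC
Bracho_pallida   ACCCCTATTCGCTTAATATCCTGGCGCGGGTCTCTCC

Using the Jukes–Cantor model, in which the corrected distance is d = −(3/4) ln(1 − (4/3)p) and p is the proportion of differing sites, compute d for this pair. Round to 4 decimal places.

0.1827

Mismatches occur at site 3 (G→C), site 4 (G→C), site 14 (A→T), site 17 (G→T), site 28 (C→G), site 31 (A→T).
p = 6/37 = 0.162162.
d = −0.75 · ln(1 − (4/3)·0.162162) = −0.75 · ln(0.783784) = −0.75 · (-0.243622) = 0.1827.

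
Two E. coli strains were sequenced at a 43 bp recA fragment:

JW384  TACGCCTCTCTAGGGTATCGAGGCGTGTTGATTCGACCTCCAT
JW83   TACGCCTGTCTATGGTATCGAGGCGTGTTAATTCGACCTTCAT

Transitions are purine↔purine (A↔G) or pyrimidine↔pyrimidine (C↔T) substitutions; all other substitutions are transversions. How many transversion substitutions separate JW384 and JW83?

2

Differing sites — 8:C/G (Tv); 13:G/T (Tv); 30:G/A (Ti); 40:C/T (Ti).
Of the 4 differences, 2 transitions and 2 transversions, so the answer is 2.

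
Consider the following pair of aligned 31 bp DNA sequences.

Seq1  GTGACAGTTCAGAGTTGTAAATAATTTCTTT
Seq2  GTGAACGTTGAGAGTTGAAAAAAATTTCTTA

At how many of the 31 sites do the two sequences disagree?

6

Mismatches occur at site 5 (C/A), site 6 (A/C), site 10 (C/G), site 18 (T/A), site 22 (T/A), site 31 (T/A).
That gives 6 mismatches out of 31 aligned sites, so the Hamming distance is 6.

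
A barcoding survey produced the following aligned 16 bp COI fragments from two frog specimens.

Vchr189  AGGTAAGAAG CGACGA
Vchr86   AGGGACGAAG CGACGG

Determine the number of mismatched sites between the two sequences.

The sequences differ at positions 4 (T/G), 6 (A/C), 16 (A/G).
That gives 3 mismatches out of 16 aligned sites, so the Hamming distance is 3.

3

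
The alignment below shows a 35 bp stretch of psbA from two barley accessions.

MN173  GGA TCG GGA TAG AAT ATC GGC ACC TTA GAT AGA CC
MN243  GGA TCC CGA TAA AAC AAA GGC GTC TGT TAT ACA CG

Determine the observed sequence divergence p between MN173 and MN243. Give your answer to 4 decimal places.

The sequences differ at positions 6 (G/C), 7 (G/C), 12 (G/A), 15 (T/C), 17 (T/A), 18 (C/A), 22 (A/G), 23 (C/T), 26 (T/G), 27 (A/T), 28 (G/T), 32 (G/C), 35 (C/G).
There are 13 differences over 35 sites, so p = 13/35 = 0.3714.

0.3714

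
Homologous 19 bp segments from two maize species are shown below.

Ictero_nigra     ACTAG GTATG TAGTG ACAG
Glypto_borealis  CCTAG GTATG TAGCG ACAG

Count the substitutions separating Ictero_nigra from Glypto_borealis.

Mismatches occur at site 1 (A↔C), site 14 (T↔C).
That gives 2 mismatches out of 19 aligned sites, so the Hamming distance is 2.

2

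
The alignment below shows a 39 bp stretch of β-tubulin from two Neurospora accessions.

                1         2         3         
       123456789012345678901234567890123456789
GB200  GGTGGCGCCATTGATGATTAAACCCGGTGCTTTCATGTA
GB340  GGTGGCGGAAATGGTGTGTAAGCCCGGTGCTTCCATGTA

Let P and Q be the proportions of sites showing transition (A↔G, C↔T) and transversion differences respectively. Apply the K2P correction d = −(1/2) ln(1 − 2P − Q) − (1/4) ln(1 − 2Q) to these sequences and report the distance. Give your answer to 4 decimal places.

Mismatches occur at site 8 (C/G, transversion), site 9 (C/A, transversion), site 11 (T/A, transversion), site 14 (A/G, transition), site 17 (A/T, transversion), site 18 (T/G, transversion), site 22 (A/G, transition), site 33 (T/C, transition).
Of the 8 differences, 3 transitions and 5 transversions over 39 sites: P = 3/39 = 0.076923, Q = 5/39 = 0.128205.
d = −0.5·ln(0.717949) − 0.25·ln(0.743590) = −0.5·(-0.331357) − 0.25·(-0.296265) = 0.2397.

0.2397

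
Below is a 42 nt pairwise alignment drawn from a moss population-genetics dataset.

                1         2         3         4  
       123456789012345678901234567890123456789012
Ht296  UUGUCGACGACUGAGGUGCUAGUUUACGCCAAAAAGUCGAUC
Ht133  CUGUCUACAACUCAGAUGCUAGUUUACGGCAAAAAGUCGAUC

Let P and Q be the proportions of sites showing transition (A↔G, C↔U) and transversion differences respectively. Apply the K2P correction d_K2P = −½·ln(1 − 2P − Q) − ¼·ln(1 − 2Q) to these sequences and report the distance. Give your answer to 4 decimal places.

0.1591

Mismatches occur at site 1 (U→C, transition), site 6 (G→U, transversion), site 9 (G→A, transition), site 13 (G→C, transversion), site 16 (G→A, transition), site 29 (C→G, transversion).
Of the 6 differences, 3 transitions and 3 transversions over 42 sites: P = 3/42 = 0.071429, Q = 3/42 = 0.071429.
d = −0.5·ln(0.785713) − 0.25·ln(0.857142) = −0.5·(-0.241164) − 0.25·(-0.154152) = 0.1591.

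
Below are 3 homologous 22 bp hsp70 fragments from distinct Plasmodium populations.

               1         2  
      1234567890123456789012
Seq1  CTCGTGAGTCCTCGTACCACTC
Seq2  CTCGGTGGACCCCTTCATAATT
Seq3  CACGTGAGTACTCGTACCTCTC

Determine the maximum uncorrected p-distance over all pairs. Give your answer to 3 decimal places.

Pairwise Hamming distances:
  Seq1 vs Seq2: 11
  Seq1 vs Seq3: 3
  Seq2 vs Seq3: 14
The largest is 14 mismatches, between Seq2 and Seq3; p = 14/22 = 0.636.

0.636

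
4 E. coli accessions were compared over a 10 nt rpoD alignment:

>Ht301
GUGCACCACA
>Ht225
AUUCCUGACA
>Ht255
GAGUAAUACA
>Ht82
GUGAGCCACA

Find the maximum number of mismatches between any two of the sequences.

Pairwise Hamming distances:
  Ht301 vs Ht225: 5
  Ht301 vs Ht255: 4
  Ht301 vs Ht82: 2
  Ht225 vs Ht255: 7
  Ht225 vs Ht82: 6
  Ht255 vs Ht82: 5
The largest is 7, between Ht225 and Ht255.

7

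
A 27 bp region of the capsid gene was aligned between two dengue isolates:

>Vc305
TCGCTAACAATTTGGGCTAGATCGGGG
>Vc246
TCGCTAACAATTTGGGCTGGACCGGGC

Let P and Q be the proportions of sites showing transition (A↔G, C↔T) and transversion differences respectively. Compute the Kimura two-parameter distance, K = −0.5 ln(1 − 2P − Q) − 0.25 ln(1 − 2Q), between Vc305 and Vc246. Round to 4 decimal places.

Differing sites — 19:A/G (Ti); 22:T/C (Ti); 27:G/C (Tv).
Of the 3 differences, 2 transitions and 1 transversion over 27 sites: P = 2/27 = 0.074074, Q = 1/27 = 0.037037.
d = −0.5·ln(0.814815) − 0.25·ln(0.925926) = −0.5·(-0.204794) − 0.25·(-0.076961) = 0.1216.

0.1216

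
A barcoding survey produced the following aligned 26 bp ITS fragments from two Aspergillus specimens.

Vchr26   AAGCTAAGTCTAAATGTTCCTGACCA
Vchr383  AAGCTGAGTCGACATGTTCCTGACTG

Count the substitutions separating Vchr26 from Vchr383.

The sequences differ at positions 6 (A/G), 11 (T/G), 13 (A/C), 25 (C/T), 26 (A/G).
That gives 5 mismatches out of 26 aligned sites, so the Hamming distance is 5.

5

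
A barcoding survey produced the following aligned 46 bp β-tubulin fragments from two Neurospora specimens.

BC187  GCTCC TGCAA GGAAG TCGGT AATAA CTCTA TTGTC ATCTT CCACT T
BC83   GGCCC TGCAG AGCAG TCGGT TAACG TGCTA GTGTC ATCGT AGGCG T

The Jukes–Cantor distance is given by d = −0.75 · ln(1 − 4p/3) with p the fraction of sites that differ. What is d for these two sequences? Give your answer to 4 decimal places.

Mismatches occur at site 2 (C/G), site 3 (T/C), site 10 (A/G), site 11 (G/A), site 13 (A/C), site 21 (A/T), site 23 (T/A), site 24 (A/C), site 25 (A/G), site 26 (C/T), site 27 (T/G), site 31 (T/G), site 39 (T/G), site 41 (C/A), site 42 (C/G), site 43 (A/G), site 45 (T/G).
p = 17/46 = 0.369565.
d = −0.75 · ln(1 − (4/3)·0.369565) = −0.75 · ln(0.507247) = −0.75 · (-0.678757) = 0.5091.

0.5091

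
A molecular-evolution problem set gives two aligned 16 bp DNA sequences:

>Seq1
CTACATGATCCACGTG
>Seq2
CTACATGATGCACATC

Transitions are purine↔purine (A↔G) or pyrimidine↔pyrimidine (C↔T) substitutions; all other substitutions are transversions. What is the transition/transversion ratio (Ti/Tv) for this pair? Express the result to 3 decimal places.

0.500

Differing sites — 10:C/G (Tv); 14:G/A (Ti); 16:G/C (Tv).
Of the 3 differences, 1 transition and 2 transversions, so Ti/Tv = 1/2 = 0.500.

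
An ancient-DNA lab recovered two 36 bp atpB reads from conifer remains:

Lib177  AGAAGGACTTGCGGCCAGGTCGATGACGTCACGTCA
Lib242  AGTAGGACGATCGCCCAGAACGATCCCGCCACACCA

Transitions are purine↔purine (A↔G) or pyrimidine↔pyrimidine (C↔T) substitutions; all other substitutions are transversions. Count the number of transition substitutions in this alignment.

4

Mismatches occur at site 3 (A→T, transversion), site 9 (T→G, transversion), site 10 (T→A, transversion), site 11 (G→T, transversion), site 14 (G→C, transversion), site 19 (G→A, transition), site 20 (T→A, transversion), site 25 (G→C, transversion), site 26 (A→C, transversion), site 29 (T→C, transition), site 33 (G→A, transition), site 34 (T→C, transition).
Of the 12 differences, 4 transitions and 8 transversions, so the answer is 4.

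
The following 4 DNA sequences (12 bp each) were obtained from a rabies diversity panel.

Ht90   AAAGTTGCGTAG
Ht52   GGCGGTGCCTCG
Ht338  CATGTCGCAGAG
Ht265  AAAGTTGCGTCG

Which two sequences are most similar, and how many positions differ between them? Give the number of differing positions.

1

Pairwise Hamming distances:
  Ht90 vs Ht52: 6
  Ht90 vs Ht338: 5
  Ht90 vs Ht265: 1
  Ht52 vs Ht338: 8
  Ht52 vs Ht265: 5
  Ht338 vs Ht265: 6
The smallest is 1, between Ht90 and Ht265.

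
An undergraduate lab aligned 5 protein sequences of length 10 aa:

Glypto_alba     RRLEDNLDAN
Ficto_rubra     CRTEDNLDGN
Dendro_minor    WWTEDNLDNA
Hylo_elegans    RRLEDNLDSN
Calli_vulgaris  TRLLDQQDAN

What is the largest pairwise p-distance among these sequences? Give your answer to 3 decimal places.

0.800

Pairwise Hamming distances:
  Glypto_alba vs Ficto_rubra: 3
  Glypto_alba vs Dendro_minor: 5
  Glypto_alba vs Hylo_elegans: 1
  Glypto_alba vs Calli_vulgaris: 4
  Ficto_rubra vs Dendro_minor: 4
  Ficto_rubra vs Hylo_elegans: 3
  Ficto_rubra vs Calli_vulgaris: 6
  Dendro_minor vs Hylo_elegans: 5
  Dendro_minor vs Calli_vulgaris: 8
  Hylo_elegans vs Calli_vulgaris: 5
The largest is 8 mismatches, between Dendro_minor and Calli_vulgaris; p = 8/10 = 0.800.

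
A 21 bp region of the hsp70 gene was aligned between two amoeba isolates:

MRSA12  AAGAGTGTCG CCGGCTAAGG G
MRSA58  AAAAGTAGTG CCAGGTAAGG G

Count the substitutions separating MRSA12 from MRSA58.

Mismatches occur at site 3 (G/A), site 7 (G/A), site 8 (T/G), site 9 (C/T), site 13 (G/A), site 15 (C/G).
That gives 6 mismatches out of 21 aligned sites, so the Hamming distance is 6.

6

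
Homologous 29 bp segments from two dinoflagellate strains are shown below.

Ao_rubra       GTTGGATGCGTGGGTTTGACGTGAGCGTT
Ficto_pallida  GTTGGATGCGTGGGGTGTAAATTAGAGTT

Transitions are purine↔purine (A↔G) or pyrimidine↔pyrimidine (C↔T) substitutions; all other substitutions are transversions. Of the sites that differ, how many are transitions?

Differing sites — 15:T/G (Tv); 17:T/G (Tv); 18:G/T (Tv); 20:C/A (Tv); 21:G/A (Ti); 23:G/T (Tv); 26:C/A (Tv).
Of the 7 differences, 1 transition and 6 transversions, so the answer is 1.

1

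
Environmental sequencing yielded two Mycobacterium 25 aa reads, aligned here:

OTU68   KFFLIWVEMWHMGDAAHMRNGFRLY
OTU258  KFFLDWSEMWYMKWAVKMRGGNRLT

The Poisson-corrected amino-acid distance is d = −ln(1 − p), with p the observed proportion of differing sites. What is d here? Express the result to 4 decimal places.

0.5108

Differing sites — 5:I/D; 7:V/S; 11:H/Y; 13:G/K; 14:D/W; 16:A/V; 17:H/K; 20:N/G; 22:F/N; 25:Y/T.
p = 10/25 = 0.400000.
d = −ln(1 − 0.400000) = −ln(0.600000) = 0.5108.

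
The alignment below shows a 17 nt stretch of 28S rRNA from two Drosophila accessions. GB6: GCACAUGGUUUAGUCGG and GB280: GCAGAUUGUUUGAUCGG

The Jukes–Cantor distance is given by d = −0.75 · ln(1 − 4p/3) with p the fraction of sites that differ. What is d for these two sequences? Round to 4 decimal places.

0.2824

Mismatches occur at site 4 (C↔G), site 7 (G↔U), site 12 (A↔G), site 13 (G↔A).
p = 4/17 = 0.235294.
d = −0.75 · ln(1 − (4/3)·0.235294) = −0.75 · ln(0.686275) = −0.75 · (-0.376477) = 0.2824.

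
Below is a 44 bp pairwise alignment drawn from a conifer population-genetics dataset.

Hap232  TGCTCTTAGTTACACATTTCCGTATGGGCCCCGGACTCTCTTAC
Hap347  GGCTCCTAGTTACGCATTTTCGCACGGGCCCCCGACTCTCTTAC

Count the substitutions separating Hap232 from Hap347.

7

Differing sites — 1:T/G; 6:T/C; 14:A/G; 20:C/T; 23:T/C; 25:T/C; 33:G/C.
That gives 7 mismatches out of 44 aligned sites, so the Hamming distance is 7.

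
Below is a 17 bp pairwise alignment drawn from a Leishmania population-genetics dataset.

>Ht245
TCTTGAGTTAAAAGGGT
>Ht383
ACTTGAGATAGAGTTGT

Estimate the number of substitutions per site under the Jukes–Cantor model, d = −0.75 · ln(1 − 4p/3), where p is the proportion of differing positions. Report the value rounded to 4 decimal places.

0.4770

Mismatches occur at site 1 (T/A), site 8 (T/A), site 11 (A/G), site 13 (A/G), site 14 (G/T), site 15 (G/T).
p = 6/17 = 0.352941.
d = −0.75 · ln(1 − (4/3)·0.352941) = −0.75 · ln(0.529412) = −0.75 · (-0.635988) = 0.4770.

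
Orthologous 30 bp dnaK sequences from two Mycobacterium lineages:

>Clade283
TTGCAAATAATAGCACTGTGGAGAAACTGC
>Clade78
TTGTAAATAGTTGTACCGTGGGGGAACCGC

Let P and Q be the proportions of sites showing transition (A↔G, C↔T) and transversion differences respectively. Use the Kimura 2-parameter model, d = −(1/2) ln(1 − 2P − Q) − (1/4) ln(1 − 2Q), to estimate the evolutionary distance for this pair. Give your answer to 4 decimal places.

Mismatches occur at site 4 (C/T, transition), site 10 (A/G, transition), site 12 (A/T, transversion), site 14 (C/T, transition), site 17 (T/C, transition), site 22 (A/G, transition), site 24 (A/G, transition), site 28 (T/C, transition).
Of the 8 differences, 7 transitions and 1 transversion over 30 sites: P = 7/30 = 0.233333, Q = 1/30 = 0.033333.
d = −0.5·ln(0.500001) − 0.25·ln(0.933334) = −0.5·(-0.693145) − 0.25·(-0.068992) = 0.3638.

0.3638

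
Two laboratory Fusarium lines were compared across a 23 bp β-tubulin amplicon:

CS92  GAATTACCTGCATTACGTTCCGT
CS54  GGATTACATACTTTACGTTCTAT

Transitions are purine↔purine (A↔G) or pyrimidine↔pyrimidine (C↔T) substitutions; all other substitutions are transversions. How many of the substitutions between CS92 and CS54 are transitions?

4

The sequences differ at positions 2 (A/G, transition), 8 (C/A, transversion), 10 (G/A, transition), 12 (A/T, transversion), 21 (C/T, transition), 22 (G/A, transition).
Of the 6 differences, 4 transitions and 2 transversions, so the answer is 4.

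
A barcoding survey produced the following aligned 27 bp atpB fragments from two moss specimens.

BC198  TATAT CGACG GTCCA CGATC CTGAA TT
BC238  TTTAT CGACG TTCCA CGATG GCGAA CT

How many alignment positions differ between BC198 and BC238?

6

The sequences differ at positions 2 (A/T), 11 (G/T), 20 (C/G), 21 (C/G), 22 (T/C), 26 (T/C).
That gives 6 mismatches out of 27 aligned sites, so the Hamming distance is 6.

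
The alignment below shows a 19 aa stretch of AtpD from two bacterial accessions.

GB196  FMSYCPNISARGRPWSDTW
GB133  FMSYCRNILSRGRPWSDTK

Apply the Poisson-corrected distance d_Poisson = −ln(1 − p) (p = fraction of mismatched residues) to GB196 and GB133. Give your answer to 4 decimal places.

Mismatches occur at site 6 (P↔R), site 9 (S↔L), site 10 (A↔S), site 19 (W↔K).
p = 4/19 = 0.210526.
d = −ln(1 − 0.210526) = −ln(0.789474) = 0.2364.

0.2364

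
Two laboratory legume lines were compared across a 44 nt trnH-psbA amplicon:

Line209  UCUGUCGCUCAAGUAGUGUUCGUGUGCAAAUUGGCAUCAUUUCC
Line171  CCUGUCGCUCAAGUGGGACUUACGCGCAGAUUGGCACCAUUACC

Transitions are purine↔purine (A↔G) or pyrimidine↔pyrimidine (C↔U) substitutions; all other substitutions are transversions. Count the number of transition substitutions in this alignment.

The sequences differ at positions 1 (U/C, transition), 15 (A/G, transition), 17 (U/G, transversion), 18 (G/A, transition), 19 (U/C, transition), 21 (C/U, transition), 22 (G/A, transition), 23 (U/C, transition), 25 (U/C, transition), 29 (A/G, transition), 37 (U/C, transition), 42 (U/A, transversion).
Of the 12 differences, 10 transitions and 2 transversions, so the answer is 10.

10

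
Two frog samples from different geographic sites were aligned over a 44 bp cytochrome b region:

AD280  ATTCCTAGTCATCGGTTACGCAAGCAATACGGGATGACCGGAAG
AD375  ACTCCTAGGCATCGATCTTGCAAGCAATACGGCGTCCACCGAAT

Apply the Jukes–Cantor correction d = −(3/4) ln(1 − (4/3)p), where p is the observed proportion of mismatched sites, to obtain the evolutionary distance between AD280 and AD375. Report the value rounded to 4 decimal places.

Mismatches occur at site 2 (T→C), site 9 (T→G), site 15 (G→A), site 17 (T→C), site 18 (A→T), site 19 (C→T), site 33 (G→C), site 34 (A→G), site 36 (G→C), site 37 (A→C), site 38 (C→A), site 40 (G→C), site 44 (G→T).
p = 13/44 = 0.295455.
d = −0.75 · ln(1 − (4/3)·0.295455) = −0.75 · ln(0.606060) = −0.75 · (-0.500776) = 0.3756.

0.3756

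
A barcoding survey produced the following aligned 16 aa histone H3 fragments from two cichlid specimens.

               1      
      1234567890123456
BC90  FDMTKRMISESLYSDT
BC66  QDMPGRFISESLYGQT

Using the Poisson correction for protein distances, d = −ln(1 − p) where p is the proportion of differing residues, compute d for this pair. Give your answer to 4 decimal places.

The sequences differ at positions 1 (F/Q), 4 (T/P), 5 (K/G), 7 (M/F), 14 (S/G), 15 (D/Q).
p = 6/16 = 0.375000.
d = −ln(1 − 0.375000) = −ln(0.625000) = 0.4700.

0.4700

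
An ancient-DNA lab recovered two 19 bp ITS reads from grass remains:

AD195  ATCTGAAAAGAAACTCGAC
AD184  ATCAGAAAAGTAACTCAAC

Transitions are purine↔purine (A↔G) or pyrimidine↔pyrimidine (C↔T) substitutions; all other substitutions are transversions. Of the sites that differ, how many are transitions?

The sequences differ at positions 4 (T/A, transversion), 11 (A/T, transversion), 17 (G/A, transition).
Of the 3 differences, 1 transition and 2 transversions, so the answer is 1.

1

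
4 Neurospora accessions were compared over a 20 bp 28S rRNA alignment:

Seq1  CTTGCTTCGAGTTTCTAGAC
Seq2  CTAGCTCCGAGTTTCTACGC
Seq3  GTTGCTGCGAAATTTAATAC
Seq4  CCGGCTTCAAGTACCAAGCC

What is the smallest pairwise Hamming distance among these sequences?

4

Pairwise Hamming distances:
  Seq1 vs Seq2: 4
  Seq1 vs Seq3: 7
  Seq1 vs Seq4: 7
  Seq2 vs Seq3: 9
  Seq2 vs Seq4: 9
  Seq3 vs Seq4: 12
The smallest is 4, between Seq1 and Seq2.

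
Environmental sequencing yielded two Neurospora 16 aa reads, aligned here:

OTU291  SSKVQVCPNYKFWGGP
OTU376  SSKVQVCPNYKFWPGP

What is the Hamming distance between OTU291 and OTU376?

The sequences differ at position 14 (G/P).
That gives 1 mismatch out of 16 aligned sites, so the Hamming distance is 1.

1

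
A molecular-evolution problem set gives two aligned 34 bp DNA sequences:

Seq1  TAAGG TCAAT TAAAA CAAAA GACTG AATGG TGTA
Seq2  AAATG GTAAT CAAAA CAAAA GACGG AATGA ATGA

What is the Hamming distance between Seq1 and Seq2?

Differing sites — 1:T/A; 4:G/T; 6:T/G; 7:C/T; 11:T/C; 24:T/G; 30:G/A; 31:T/A; 32:G/T; 33:T/G.
That gives 10 mismatches out of 34 aligned sites, so the Hamming distance is 10.

10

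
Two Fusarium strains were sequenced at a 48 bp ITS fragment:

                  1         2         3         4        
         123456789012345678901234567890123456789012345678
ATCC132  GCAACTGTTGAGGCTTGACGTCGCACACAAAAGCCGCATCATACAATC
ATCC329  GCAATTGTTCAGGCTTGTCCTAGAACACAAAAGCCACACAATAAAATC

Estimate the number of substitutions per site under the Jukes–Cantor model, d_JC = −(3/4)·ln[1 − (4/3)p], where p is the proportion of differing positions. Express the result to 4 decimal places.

0.2441

Mismatches occur at site 5 (C↔T), site 10 (G↔C), site 18 (A↔T), site 20 (G↔C), site 22 (C↔A), site 24 (C↔A), site 36 (G↔A), site 39 (T↔C), site 40 (C↔A), site 44 (C↔A).
p = 10/48 = 0.208333.
d = −0.75 · ln(1 − (4/3)·0.208333) = −0.75 · ln(0.722223) = −0.75 · (-0.325421) = 0.2441.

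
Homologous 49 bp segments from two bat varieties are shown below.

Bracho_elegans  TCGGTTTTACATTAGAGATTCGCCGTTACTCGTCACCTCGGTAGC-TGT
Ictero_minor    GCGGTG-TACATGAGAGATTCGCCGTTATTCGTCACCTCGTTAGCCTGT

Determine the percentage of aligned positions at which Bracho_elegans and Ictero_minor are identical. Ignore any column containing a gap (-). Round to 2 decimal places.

Excluding the 2 gap columns leaves 47 comparable sites.
Differing sites — 1:T/G; 6:T/G; 13:T/G; 29:C/T; 41:G/T.
42 of the 47 comparable sites match, so the percent identity is 42/47 × 100 = 89.36%.

89.36%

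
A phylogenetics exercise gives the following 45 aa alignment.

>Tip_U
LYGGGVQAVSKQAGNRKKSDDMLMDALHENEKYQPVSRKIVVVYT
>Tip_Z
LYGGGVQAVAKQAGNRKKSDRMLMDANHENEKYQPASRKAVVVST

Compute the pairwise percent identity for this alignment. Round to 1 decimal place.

The sequences differ at positions 10 (S/A), 21 (D/R), 27 (L/N), 36 (V/A), 40 (I/A), 44 (Y/S).
39 of the 45 sites match, so the percent identity is 39/45 × 100 = 86.7%.

86.7%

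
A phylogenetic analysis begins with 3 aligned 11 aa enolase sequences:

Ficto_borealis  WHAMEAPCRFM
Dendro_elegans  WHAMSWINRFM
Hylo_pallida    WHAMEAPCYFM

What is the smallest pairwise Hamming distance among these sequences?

1

Pairwise Hamming distances:
  Ficto_borealis vs Dendro_elegans: 4
  Ficto_borealis vs Hylo_pallida: 1
  Dendro_elegans vs Hylo_pallida: 5
The smallest is 1, between Ficto_borealis and Hylo_pallida.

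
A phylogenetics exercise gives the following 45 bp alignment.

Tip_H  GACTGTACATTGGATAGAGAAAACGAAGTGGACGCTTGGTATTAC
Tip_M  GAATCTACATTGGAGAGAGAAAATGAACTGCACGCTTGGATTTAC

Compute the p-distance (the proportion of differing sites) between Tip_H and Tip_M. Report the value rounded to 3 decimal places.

0.178

Mismatches occur at site 3 (C→A), site 5 (G→C), site 15 (T→G), site 24 (C→T), site 28 (G→C), site 31 (G→C), site 40 (T→A), site 41 (A→T).
There are 8 differences over 45 sites, so p = 8/45 = 0.178.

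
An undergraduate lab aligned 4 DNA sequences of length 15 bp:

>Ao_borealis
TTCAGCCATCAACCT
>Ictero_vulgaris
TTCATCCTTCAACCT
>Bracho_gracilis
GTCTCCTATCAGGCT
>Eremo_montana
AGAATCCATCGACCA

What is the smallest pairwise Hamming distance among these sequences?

2

Pairwise Hamming distances:
  Ao_borealis vs Ictero_vulgaris: 2
  Ao_borealis vs Bracho_gracilis: 6
  Ao_borealis vs Eremo_montana: 6
  Ictero_vulgaris vs Bracho_gracilis: 7
  Ictero_vulgaris vs Eremo_montana: 6
  Bracho_gracilis vs Eremo_montana: 10
The smallest is 2, between Ao_borealis and Ictero_vulgaris.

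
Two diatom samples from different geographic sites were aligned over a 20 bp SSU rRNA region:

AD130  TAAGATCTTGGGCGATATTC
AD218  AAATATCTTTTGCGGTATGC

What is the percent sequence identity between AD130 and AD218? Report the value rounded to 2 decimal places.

70.00%

The sequences differ at positions 1 (T/A), 4 (G/T), 10 (G/T), 11 (G/T), 15 (A/G), 19 (T/G).
14 of the 20 sites match, so the percent identity is 14/20 × 100 = 70.00%.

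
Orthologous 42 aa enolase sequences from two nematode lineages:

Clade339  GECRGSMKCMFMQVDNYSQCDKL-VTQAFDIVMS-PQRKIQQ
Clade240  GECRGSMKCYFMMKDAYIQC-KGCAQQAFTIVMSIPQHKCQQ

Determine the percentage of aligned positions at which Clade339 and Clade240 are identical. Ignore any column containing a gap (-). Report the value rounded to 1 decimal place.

Excluding the 3 gap columns leaves 39 comparable sites.
Differing sites — 10:M/Y; 13:Q/M; 14:V/K; 16:N/A; 18:S/I; 23:L/G; 25:V/A; 26:T/Q; 30:D/T; 38:R/H; 40:I/C.
28 of the 39 comparable sites match, so the percent identity is 28/39 × 100 = 71.8%.

71.8%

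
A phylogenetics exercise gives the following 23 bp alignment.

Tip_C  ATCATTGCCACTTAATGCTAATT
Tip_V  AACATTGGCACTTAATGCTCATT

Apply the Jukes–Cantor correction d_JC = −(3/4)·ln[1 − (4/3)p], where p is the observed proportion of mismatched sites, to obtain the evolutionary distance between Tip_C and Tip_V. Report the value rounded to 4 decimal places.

0.1433

Differing sites — 2:T/A; 8:C/G; 20:A/C.
p = 3/23 = 0.130435.
d = −0.75 · ln(1 − (4/3)·0.130435) = −0.75 · ln(0.826087) = −0.75 · (-0.191055) = 0.1433.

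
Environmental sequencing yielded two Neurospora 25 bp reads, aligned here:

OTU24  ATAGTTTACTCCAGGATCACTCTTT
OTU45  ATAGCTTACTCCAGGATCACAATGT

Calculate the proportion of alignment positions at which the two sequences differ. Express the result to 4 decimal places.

Differing sites — 5:T/C; 21:T/A; 22:C/A; 24:T/G.
There are 4 differences over 25 sites, so p = 4/25 = 0.1600.

0.1600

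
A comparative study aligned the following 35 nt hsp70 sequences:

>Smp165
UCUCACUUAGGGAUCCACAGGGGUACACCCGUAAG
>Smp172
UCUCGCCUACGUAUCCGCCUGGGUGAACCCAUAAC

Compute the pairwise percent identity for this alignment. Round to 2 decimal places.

68.57%

The sequences differ at positions 5 (A/G), 7 (U/C), 10 (G/C), 12 (G/U), 17 (A/G), 19 (A/C), 20 (G/U), 25 (A/G), 26 (C/A), 31 (G/A), 35 (G/C).
24 of the 35 sites match, so the percent identity is 24/35 × 100 = 68.57%.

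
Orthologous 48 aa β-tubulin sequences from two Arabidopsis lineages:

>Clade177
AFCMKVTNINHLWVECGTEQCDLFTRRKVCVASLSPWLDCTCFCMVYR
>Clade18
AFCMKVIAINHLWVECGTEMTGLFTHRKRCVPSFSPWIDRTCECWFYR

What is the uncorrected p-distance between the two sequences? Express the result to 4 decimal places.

0.2917

The sequences differ at positions 7 (T/I), 8 (N/A), 20 (Q/M), 21 (C/T), 22 (D/G), 26 (R/H), 29 (V/R), 32 (A/P), 34 (L/F), 38 (L/I), 40 (C/R), 43 (F/E), 45 (M/W), 46 (V/F).
There are 14 differences over 48 sites, so p = 14/48 = 0.2917.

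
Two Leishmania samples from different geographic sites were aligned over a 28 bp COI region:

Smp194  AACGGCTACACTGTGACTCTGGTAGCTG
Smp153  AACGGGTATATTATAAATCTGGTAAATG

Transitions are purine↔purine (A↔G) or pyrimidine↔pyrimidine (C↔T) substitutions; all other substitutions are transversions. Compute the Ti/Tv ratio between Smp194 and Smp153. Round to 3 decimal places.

1.667

The sequences differ at positions 6 (C/G, transversion), 9 (C/T, transition), 11 (C/T, transition), 13 (G/A, transition), 15 (G/A, transition), 17 (C/A, transversion), 25 (G/A, transition), 26 (C/A, transversion).
Of the 8 differences, 5 transitions and 3 transversions, so Ti/Tv = 5/3 = 1.667.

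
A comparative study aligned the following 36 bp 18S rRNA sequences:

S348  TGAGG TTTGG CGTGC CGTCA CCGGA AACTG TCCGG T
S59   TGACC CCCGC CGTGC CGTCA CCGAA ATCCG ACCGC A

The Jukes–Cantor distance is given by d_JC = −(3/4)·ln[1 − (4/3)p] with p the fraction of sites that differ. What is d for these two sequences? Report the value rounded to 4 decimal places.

0.4408

Differing sites — 4:G/C; 5:G/C; 6:T/C; 7:T/C; 8:T/C; 10:G/C; 24:G/A; 27:A/T; 29:T/C; 31:T/A; 35:G/C; 36:T/A.
p = 12/36 = 0.333333.
d = −0.75 · ln(1 − (4/3)·0.333333) = −0.75 · ln(0.555556) = −0.75 · (-0.587786) = 0.4408.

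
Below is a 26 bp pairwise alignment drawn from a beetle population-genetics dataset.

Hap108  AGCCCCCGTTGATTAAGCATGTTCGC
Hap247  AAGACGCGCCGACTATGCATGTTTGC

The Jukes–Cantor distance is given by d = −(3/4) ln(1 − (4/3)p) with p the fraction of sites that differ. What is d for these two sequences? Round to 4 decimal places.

0.4643

Differing sites — 2:G/A; 3:C/G; 4:C/A; 6:C/G; 9:T/C; 10:T/C; 13:T/C; 16:A/T; 24:C/T.
p = 9/26 = 0.346154.
d = −0.75 · ln(1 − (4/3)·0.346154) = −0.75 · ln(0.538461) = −0.75 · (-0.619040) = 0.4643.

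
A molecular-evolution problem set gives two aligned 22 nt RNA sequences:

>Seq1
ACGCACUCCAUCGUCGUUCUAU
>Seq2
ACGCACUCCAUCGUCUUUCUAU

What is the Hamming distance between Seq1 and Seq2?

1

A single mismatch occurs at site 16 (G/U).
That gives 1 mismatch out of 22 aligned sites, so the Hamming distance is 1.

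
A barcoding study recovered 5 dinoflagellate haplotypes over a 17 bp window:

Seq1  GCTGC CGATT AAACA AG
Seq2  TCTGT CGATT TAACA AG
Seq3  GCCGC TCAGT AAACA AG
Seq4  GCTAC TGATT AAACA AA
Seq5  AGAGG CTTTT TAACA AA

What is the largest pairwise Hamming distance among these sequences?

Pairwise Hamming distances:
  Seq1 vs Seq2: 3
  Seq1 vs Seq3: 4
  Seq1 vs Seq4: 3
  Seq1 vs Seq5: 8
  Seq2 vs Seq3: 7
  Seq2 vs Seq4: 6
  Seq2 vs Seq5: 7
  Seq3 vs Seq4: 5
  Seq3 vs Seq5: 10
  Seq4 vs Seq5: 9
The largest is 10, between Seq3 and Seq5.

10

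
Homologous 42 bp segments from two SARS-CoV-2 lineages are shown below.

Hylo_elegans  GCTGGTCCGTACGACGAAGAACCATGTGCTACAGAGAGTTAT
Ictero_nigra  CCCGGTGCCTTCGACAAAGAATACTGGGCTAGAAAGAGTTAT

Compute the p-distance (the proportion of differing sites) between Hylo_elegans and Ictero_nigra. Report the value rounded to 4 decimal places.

The sequences differ at positions 1 (G/C), 3 (T/C), 7 (C/G), 9 (G/C), 11 (A/T), 16 (G/A), 22 (C/T), 23 (C/A), 24 (A/C), 27 (T/G), 32 (C/G), 34 (G/A).
There are 12 differences over 42 sites, so p = 12/42 = 0.2857.

0.2857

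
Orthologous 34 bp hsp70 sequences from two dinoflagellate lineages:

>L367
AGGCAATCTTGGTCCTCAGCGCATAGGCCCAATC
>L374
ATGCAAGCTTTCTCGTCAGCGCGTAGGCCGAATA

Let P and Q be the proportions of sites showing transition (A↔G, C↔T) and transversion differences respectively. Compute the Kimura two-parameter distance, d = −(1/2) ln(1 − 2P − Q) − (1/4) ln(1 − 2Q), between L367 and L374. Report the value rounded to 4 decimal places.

The sequences differ at positions 2 (G/T, transversion), 7 (T/G, transversion), 11 (G/T, transversion), 12 (G/C, transversion), 15 (C/G, transversion), 23 (A/G, transition), 30 (C/G, transversion), 34 (C/A, transversion).
Of the 8 differences, 1 transition and 7 transversions over 34 sites: P = 1/34 = 0.029412, Q = 7/34 = 0.205882.
d = −0.5·ln(0.735294) − 0.25·ln(0.588236) = −0.5·(-0.307485) − 0.25·(-0.530627) = 0.2864.

0.2864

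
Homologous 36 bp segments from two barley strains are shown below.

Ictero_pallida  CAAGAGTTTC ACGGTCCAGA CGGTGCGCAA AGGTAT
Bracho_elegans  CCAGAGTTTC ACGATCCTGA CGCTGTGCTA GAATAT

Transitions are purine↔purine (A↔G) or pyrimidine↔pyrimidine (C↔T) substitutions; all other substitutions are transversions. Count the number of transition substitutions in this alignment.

5

The sequences differ at positions 2 (A/C, transversion), 14 (G/A, transition), 18 (A/T, transversion), 23 (G/C, transversion), 26 (C/T, transition), 29 (A/T, transversion), 31 (A/G, transition), 32 (G/A, transition), 33 (G/A, transition).
Of the 9 differences, 5 transitions and 4 transversions, so the answer is 5.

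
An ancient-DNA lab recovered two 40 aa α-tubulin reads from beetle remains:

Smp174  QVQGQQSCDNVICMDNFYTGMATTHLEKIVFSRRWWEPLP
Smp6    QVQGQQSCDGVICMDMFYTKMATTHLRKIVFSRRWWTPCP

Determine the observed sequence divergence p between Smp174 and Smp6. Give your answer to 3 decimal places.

0.150

Mismatches occur at site 10 (N/G), site 16 (N/M), site 20 (G/K), site 27 (E/R), site 37 (E/T), site 39 (L/C).
There are 6 differences over 40 sites, so p = 6/40 = 0.150.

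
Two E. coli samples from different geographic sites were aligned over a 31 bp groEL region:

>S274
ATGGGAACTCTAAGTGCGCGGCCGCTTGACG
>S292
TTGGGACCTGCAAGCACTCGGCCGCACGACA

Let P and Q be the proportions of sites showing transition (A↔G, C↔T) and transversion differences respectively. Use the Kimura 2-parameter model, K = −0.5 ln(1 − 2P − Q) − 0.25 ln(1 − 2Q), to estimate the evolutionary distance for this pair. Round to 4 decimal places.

0.4281

Differing sites — 1:A/T (Tv); 7:A/C (Tv); 10:C/G (Tv); 11:T/C (Ti); 15:T/C (Ti); 16:G/A (Ti); 18:G/T (Tv); 26:T/A (Tv); 27:T/C (Ti); 31:G/A (Ti).
Of the 10 differences, 5 transitions and 5 transversions over 31 sites: P = 5/31 = 0.161290, Q = 5/31 = 0.161290.
d = −0.5·ln(0.516130) − 0.25·ln(0.677420) = −0.5·(-0.661397) − 0.25·(-0.389464) = 0.4281.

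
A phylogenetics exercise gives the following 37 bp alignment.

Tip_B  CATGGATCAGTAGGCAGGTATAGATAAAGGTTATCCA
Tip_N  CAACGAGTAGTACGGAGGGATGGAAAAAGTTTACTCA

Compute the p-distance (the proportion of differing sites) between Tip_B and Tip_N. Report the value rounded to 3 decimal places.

The sequences differ at positions 3 (T/A), 4 (G/C), 7 (T/G), 8 (C/T), 13 (G/C), 15 (C/G), 19 (T/G), 22 (A/G), 25 (T/A), 30 (G/T), 34 (T/C), 35 (C/T).
There are 12 differences over 37 sites, so p = 12/37 = 0.324.

0.324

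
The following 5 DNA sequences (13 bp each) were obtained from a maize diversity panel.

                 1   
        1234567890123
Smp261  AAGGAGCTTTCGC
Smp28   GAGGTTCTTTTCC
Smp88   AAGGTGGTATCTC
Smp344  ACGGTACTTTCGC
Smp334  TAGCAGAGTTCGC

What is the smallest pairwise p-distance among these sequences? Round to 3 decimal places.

Pairwise Hamming distances:
  Smp261 vs Smp28: 5
  Smp261 vs Smp88: 4
  Smp261 vs Smp344: 3
  Smp261 vs Smp334: 4
  Smp28 vs Smp88: 6
  Smp28 vs Smp344: 5
  Smp28 vs Smp334: 8
  Smp88 vs Smp344: 5
  Smp88 vs Smp334: 7
  Smp344 vs Smp334: 7
The smallest is 3 mismatches, between Smp261 and Smp344; p = 3/13 = 0.231.

0.231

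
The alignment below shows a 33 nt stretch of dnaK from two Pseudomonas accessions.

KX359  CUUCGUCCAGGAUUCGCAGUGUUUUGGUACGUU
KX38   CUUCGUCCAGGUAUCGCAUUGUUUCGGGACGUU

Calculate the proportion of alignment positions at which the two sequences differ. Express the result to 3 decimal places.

0.152

Differing sites — 12:A/U; 13:U/A; 19:G/U; 25:U/C; 28:U/G.
There are 5 differences over 33 sites, so p = 5/33 = 0.152.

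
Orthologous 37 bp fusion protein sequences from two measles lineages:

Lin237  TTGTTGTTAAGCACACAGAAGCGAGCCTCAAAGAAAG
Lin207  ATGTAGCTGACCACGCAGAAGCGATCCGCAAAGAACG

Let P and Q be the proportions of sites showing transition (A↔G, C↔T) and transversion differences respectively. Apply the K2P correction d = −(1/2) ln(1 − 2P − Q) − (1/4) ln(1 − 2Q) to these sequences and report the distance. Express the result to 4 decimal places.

0.2940

Differing sites — 1:T/A (Tv); 5:T/A (Tv); 7:T/C (Ti); 9:A/G (Ti); 11:G/C (Tv); 15:A/G (Ti); 25:G/T (Tv); 28:T/G (Tv); 36:A/C (Tv).
Of the 9 differences, 3 transitions and 6 transversions over 37 sites: P = 3/37 = 0.081081, Q = 6/37 = 0.162162.
d = −0.5·ln(0.675676) − 0.25·ln(0.675676) = −0.5·(-0.392042) − 0.25·(-0.392042) = 0.2940.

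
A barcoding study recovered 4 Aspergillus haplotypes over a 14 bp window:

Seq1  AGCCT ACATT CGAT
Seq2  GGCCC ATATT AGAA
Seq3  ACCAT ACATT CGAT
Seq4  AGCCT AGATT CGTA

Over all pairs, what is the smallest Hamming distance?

2

Pairwise Hamming distances:
  Seq1 vs Seq2: 5
  Seq1 vs Seq3: 2
  Seq1 vs Seq4: 3
  Seq2 vs Seq3: 7
  Seq2 vs Seq4: 5
  Seq3 vs Seq4: 5
The smallest is 2, between Seq1 and Seq3.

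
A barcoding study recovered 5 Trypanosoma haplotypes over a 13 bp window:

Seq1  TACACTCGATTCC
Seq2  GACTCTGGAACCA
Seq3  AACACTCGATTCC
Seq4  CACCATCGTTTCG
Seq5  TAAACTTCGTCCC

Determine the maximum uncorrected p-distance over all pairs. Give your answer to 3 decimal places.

0.692

Pairwise Hamming distances:
  Seq1 vs Seq2: 6
  Seq1 vs Seq3: 1
  Seq1 vs Seq4: 5
  Seq1 vs Seq5: 5
  Seq2 vs Seq3: 6
  Seq2 vs Seq4: 8
  Seq2 vs Seq5: 8
  Seq3 vs Seq4: 5
  Seq3 vs Seq5: 6
  Seq4 vs Seq5: 9
The largest is 9 mismatches, between Seq4 and Seq5; p = 9/13 = 0.692.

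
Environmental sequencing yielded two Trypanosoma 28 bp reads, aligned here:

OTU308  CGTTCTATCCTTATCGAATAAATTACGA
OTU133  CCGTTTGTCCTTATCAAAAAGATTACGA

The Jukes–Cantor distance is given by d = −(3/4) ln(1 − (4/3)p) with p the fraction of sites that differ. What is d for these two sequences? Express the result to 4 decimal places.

Mismatches occur at site 2 (G↔C), site 3 (T↔G), site 5 (C↔T), site 7 (A↔G), site 16 (G↔A), site 19 (T↔A), site 21 (A↔G).
p = 7/28 = 0.250000.
d = −0.75 · ln(1 − (4/3)·0.250000) = −0.75 · ln(0.666667) = −0.75 · (-0.405465) = 0.3041.

0.3041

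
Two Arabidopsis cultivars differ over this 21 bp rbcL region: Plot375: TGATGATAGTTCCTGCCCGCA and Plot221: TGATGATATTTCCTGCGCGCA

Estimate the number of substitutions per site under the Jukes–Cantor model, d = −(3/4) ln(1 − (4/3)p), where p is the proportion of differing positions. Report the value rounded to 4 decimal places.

0.1019

The sequences differ at positions 9 (G/T), 17 (C/G).
p = 2/21 = 0.095238.
d = −0.75 · ln(1 − (4/3)·0.095238) = −0.75 · ln(0.873016) = −0.75 · (-0.135801) = 0.1019.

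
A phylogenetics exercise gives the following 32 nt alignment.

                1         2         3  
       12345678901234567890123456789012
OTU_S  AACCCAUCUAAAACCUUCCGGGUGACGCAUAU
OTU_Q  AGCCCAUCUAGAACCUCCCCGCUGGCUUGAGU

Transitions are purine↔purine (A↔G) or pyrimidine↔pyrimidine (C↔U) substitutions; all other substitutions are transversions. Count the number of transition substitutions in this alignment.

7

The sequences differ at positions 2 (A/G, transition), 11 (A/G, transition), 17 (U/C, transition), 20 (G/C, transversion), 22 (G/C, transversion), 25 (A/G, transition), 27 (G/U, transversion), 28 (C/U, transition), 29 (A/G, transition), 30 (U/A, transversion), 31 (A/G, transition).
Of the 11 differences, 7 transitions and 4 transversions, so the answer is 7.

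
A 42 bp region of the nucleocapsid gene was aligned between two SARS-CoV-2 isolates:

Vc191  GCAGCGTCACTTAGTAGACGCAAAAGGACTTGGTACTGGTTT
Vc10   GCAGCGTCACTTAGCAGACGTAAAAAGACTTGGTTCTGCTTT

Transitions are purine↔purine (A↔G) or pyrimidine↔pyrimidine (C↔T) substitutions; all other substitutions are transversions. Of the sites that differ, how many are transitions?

3

Mismatches occur at site 15 (T/C, transition), site 21 (C/T, transition), site 26 (G/A, transition), site 35 (A/T, transversion), site 39 (G/C, transversion).
Of the 5 differences, 3 transitions and 2 transversions, so the answer is 3.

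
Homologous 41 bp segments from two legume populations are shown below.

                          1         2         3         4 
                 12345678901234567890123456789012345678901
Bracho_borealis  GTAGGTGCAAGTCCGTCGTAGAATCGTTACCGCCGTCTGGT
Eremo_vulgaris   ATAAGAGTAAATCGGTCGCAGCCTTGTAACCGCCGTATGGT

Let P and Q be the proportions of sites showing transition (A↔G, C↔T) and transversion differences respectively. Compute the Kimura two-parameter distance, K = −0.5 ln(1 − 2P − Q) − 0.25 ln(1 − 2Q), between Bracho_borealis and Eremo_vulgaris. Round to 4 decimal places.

Mismatches occur at site 1 (G/A, transition), site 4 (G/A, transition), site 6 (T/A, transversion), site 8 (C/T, transition), site 11 (G/A, transition), site 14 (C/G, transversion), site 19 (T/C, transition), site 22 (A/C, transversion), site 23 (A/C, transversion), site 25 (C/T, transition), site 28 (T/A, transversion), site 37 (C/A, transversion).
Of the 12 differences, 6 transitions and 6 transversions over 41 sites: P = 6/41 = 0.146341, Q = 6/41 = 0.146341.
d = −0.5·ln(0.560977) − 0.25·ln(0.707318) = −0.5·(-0.578075) − 0.25·(-0.346275) = 0.3756.

0.3756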